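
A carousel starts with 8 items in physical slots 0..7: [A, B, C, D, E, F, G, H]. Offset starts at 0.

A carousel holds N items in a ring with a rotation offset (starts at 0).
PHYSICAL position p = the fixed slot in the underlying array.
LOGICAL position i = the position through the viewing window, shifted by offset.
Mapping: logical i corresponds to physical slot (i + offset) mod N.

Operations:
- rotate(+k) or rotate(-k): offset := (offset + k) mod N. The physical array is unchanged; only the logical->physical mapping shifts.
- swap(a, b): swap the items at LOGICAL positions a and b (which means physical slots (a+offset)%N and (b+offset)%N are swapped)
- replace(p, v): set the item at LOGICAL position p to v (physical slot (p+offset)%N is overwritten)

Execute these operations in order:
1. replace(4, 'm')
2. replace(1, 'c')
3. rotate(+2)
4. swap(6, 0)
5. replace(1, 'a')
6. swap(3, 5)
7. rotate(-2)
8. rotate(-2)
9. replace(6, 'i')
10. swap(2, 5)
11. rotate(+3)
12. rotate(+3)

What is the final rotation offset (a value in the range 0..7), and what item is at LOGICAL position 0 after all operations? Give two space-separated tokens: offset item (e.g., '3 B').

Answer: 4 i

Derivation:
After op 1 (replace(4, 'm')): offset=0, physical=[A,B,C,D,m,F,G,H], logical=[A,B,C,D,m,F,G,H]
After op 2 (replace(1, 'c')): offset=0, physical=[A,c,C,D,m,F,G,H], logical=[A,c,C,D,m,F,G,H]
After op 3 (rotate(+2)): offset=2, physical=[A,c,C,D,m,F,G,H], logical=[C,D,m,F,G,H,A,c]
After op 4 (swap(6, 0)): offset=2, physical=[C,c,A,D,m,F,G,H], logical=[A,D,m,F,G,H,C,c]
After op 5 (replace(1, 'a')): offset=2, physical=[C,c,A,a,m,F,G,H], logical=[A,a,m,F,G,H,C,c]
After op 6 (swap(3, 5)): offset=2, physical=[C,c,A,a,m,H,G,F], logical=[A,a,m,H,G,F,C,c]
After op 7 (rotate(-2)): offset=0, physical=[C,c,A,a,m,H,G,F], logical=[C,c,A,a,m,H,G,F]
After op 8 (rotate(-2)): offset=6, physical=[C,c,A,a,m,H,G,F], logical=[G,F,C,c,A,a,m,H]
After op 9 (replace(6, 'i')): offset=6, physical=[C,c,A,a,i,H,G,F], logical=[G,F,C,c,A,a,i,H]
After op 10 (swap(2, 5)): offset=6, physical=[a,c,A,C,i,H,G,F], logical=[G,F,a,c,A,C,i,H]
After op 11 (rotate(+3)): offset=1, physical=[a,c,A,C,i,H,G,F], logical=[c,A,C,i,H,G,F,a]
After op 12 (rotate(+3)): offset=4, physical=[a,c,A,C,i,H,G,F], logical=[i,H,G,F,a,c,A,C]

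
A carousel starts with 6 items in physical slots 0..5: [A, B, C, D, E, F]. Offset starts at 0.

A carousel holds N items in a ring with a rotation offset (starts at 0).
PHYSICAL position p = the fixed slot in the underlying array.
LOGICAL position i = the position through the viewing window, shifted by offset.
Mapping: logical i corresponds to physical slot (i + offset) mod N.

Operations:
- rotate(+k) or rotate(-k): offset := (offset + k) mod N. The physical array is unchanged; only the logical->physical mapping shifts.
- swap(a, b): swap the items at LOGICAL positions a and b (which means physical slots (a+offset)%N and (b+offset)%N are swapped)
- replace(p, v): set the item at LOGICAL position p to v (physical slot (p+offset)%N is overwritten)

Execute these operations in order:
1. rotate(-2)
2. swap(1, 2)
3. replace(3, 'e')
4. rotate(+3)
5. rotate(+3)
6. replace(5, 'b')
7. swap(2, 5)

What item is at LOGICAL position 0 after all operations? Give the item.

Answer: E

Derivation:
After op 1 (rotate(-2)): offset=4, physical=[A,B,C,D,E,F], logical=[E,F,A,B,C,D]
After op 2 (swap(1, 2)): offset=4, physical=[F,B,C,D,E,A], logical=[E,A,F,B,C,D]
After op 3 (replace(3, 'e')): offset=4, physical=[F,e,C,D,E,A], logical=[E,A,F,e,C,D]
After op 4 (rotate(+3)): offset=1, physical=[F,e,C,D,E,A], logical=[e,C,D,E,A,F]
After op 5 (rotate(+3)): offset=4, physical=[F,e,C,D,E,A], logical=[E,A,F,e,C,D]
After op 6 (replace(5, 'b')): offset=4, physical=[F,e,C,b,E,A], logical=[E,A,F,e,C,b]
After op 7 (swap(2, 5)): offset=4, physical=[b,e,C,F,E,A], logical=[E,A,b,e,C,F]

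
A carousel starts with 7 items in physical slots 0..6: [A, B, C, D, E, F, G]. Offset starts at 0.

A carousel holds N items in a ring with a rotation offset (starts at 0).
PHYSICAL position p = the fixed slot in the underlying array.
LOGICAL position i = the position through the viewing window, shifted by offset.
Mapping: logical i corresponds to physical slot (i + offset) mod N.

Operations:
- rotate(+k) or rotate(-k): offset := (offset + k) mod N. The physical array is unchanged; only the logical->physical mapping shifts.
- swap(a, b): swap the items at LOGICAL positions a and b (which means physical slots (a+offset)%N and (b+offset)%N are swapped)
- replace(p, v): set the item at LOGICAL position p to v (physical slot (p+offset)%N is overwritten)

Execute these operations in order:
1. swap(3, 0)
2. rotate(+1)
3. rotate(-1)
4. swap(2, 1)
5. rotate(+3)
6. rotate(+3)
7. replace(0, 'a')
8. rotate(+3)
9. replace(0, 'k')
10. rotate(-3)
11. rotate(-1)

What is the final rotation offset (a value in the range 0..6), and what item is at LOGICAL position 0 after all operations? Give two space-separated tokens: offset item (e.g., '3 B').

After op 1 (swap(3, 0)): offset=0, physical=[D,B,C,A,E,F,G], logical=[D,B,C,A,E,F,G]
After op 2 (rotate(+1)): offset=1, physical=[D,B,C,A,E,F,G], logical=[B,C,A,E,F,G,D]
After op 3 (rotate(-1)): offset=0, physical=[D,B,C,A,E,F,G], logical=[D,B,C,A,E,F,G]
After op 4 (swap(2, 1)): offset=0, physical=[D,C,B,A,E,F,G], logical=[D,C,B,A,E,F,G]
After op 5 (rotate(+3)): offset=3, physical=[D,C,B,A,E,F,G], logical=[A,E,F,G,D,C,B]
After op 6 (rotate(+3)): offset=6, physical=[D,C,B,A,E,F,G], logical=[G,D,C,B,A,E,F]
After op 7 (replace(0, 'a')): offset=6, physical=[D,C,B,A,E,F,a], logical=[a,D,C,B,A,E,F]
After op 8 (rotate(+3)): offset=2, physical=[D,C,B,A,E,F,a], logical=[B,A,E,F,a,D,C]
After op 9 (replace(0, 'k')): offset=2, physical=[D,C,k,A,E,F,a], logical=[k,A,E,F,a,D,C]
After op 10 (rotate(-3)): offset=6, physical=[D,C,k,A,E,F,a], logical=[a,D,C,k,A,E,F]
After op 11 (rotate(-1)): offset=5, physical=[D,C,k,A,E,F,a], logical=[F,a,D,C,k,A,E]

Answer: 5 F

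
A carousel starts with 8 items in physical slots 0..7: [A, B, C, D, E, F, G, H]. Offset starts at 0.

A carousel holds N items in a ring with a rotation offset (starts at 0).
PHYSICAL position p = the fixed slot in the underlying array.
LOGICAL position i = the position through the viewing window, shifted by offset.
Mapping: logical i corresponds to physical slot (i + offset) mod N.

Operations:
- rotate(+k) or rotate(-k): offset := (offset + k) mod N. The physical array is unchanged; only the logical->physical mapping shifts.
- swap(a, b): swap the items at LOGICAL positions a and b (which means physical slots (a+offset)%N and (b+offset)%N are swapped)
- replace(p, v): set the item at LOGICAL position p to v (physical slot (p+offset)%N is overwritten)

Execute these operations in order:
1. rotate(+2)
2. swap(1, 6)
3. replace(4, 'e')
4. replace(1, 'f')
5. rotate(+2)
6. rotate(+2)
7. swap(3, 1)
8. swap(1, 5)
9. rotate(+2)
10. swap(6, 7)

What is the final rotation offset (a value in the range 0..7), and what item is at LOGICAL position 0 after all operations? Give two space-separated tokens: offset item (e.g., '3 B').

Answer: 0 D

Derivation:
After op 1 (rotate(+2)): offset=2, physical=[A,B,C,D,E,F,G,H], logical=[C,D,E,F,G,H,A,B]
After op 2 (swap(1, 6)): offset=2, physical=[D,B,C,A,E,F,G,H], logical=[C,A,E,F,G,H,D,B]
After op 3 (replace(4, 'e')): offset=2, physical=[D,B,C,A,E,F,e,H], logical=[C,A,E,F,e,H,D,B]
After op 4 (replace(1, 'f')): offset=2, physical=[D,B,C,f,E,F,e,H], logical=[C,f,E,F,e,H,D,B]
After op 5 (rotate(+2)): offset=4, physical=[D,B,C,f,E,F,e,H], logical=[E,F,e,H,D,B,C,f]
After op 6 (rotate(+2)): offset=6, physical=[D,B,C,f,E,F,e,H], logical=[e,H,D,B,C,f,E,F]
After op 7 (swap(3, 1)): offset=6, physical=[D,H,C,f,E,F,e,B], logical=[e,B,D,H,C,f,E,F]
After op 8 (swap(1, 5)): offset=6, physical=[D,H,C,B,E,F,e,f], logical=[e,f,D,H,C,B,E,F]
After op 9 (rotate(+2)): offset=0, physical=[D,H,C,B,E,F,e,f], logical=[D,H,C,B,E,F,e,f]
After op 10 (swap(6, 7)): offset=0, physical=[D,H,C,B,E,F,f,e], logical=[D,H,C,B,E,F,f,e]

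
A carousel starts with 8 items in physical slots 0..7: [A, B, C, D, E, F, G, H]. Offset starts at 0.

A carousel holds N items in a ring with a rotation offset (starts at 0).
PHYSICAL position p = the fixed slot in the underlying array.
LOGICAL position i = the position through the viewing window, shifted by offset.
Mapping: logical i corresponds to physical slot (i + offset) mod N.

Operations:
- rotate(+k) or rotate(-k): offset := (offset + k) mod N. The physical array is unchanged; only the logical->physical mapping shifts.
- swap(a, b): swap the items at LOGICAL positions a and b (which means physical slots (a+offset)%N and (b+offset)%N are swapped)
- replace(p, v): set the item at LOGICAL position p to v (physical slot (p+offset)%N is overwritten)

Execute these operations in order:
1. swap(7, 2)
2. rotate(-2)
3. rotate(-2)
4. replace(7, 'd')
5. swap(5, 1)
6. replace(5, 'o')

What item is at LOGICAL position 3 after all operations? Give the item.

Answer: C

Derivation:
After op 1 (swap(7, 2)): offset=0, physical=[A,B,H,D,E,F,G,C], logical=[A,B,H,D,E,F,G,C]
After op 2 (rotate(-2)): offset=6, physical=[A,B,H,D,E,F,G,C], logical=[G,C,A,B,H,D,E,F]
After op 3 (rotate(-2)): offset=4, physical=[A,B,H,D,E,F,G,C], logical=[E,F,G,C,A,B,H,D]
After op 4 (replace(7, 'd')): offset=4, physical=[A,B,H,d,E,F,G,C], logical=[E,F,G,C,A,B,H,d]
After op 5 (swap(5, 1)): offset=4, physical=[A,F,H,d,E,B,G,C], logical=[E,B,G,C,A,F,H,d]
After op 6 (replace(5, 'o')): offset=4, physical=[A,o,H,d,E,B,G,C], logical=[E,B,G,C,A,o,H,d]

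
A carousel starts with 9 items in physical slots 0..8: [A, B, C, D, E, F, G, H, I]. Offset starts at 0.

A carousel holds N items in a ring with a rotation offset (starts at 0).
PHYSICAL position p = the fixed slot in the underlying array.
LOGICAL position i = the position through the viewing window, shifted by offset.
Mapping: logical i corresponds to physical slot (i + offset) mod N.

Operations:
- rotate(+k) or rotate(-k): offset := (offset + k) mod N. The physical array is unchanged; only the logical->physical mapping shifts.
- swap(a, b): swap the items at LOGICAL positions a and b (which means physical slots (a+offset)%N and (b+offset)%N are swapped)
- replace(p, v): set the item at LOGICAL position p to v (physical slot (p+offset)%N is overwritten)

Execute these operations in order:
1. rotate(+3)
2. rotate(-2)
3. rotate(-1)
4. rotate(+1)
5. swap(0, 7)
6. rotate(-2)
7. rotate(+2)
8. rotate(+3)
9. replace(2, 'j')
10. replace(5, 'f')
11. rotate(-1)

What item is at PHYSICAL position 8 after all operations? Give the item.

Answer: B

Derivation:
After op 1 (rotate(+3)): offset=3, physical=[A,B,C,D,E,F,G,H,I], logical=[D,E,F,G,H,I,A,B,C]
After op 2 (rotate(-2)): offset=1, physical=[A,B,C,D,E,F,G,H,I], logical=[B,C,D,E,F,G,H,I,A]
After op 3 (rotate(-1)): offset=0, physical=[A,B,C,D,E,F,G,H,I], logical=[A,B,C,D,E,F,G,H,I]
After op 4 (rotate(+1)): offset=1, physical=[A,B,C,D,E,F,G,H,I], logical=[B,C,D,E,F,G,H,I,A]
After op 5 (swap(0, 7)): offset=1, physical=[A,I,C,D,E,F,G,H,B], logical=[I,C,D,E,F,G,H,B,A]
After op 6 (rotate(-2)): offset=8, physical=[A,I,C,D,E,F,G,H,B], logical=[B,A,I,C,D,E,F,G,H]
After op 7 (rotate(+2)): offset=1, physical=[A,I,C,D,E,F,G,H,B], logical=[I,C,D,E,F,G,H,B,A]
After op 8 (rotate(+3)): offset=4, physical=[A,I,C,D,E,F,G,H,B], logical=[E,F,G,H,B,A,I,C,D]
After op 9 (replace(2, 'j')): offset=4, physical=[A,I,C,D,E,F,j,H,B], logical=[E,F,j,H,B,A,I,C,D]
After op 10 (replace(5, 'f')): offset=4, physical=[f,I,C,D,E,F,j,H,B], logical=[E,F,j,H,B,f,I,C,D]
After op 11 (rotate(-1)): offset=3, physical=[f,I,C,D,E,F,j,H,B], logical=[D,E,F,j,H,B,f,I,C]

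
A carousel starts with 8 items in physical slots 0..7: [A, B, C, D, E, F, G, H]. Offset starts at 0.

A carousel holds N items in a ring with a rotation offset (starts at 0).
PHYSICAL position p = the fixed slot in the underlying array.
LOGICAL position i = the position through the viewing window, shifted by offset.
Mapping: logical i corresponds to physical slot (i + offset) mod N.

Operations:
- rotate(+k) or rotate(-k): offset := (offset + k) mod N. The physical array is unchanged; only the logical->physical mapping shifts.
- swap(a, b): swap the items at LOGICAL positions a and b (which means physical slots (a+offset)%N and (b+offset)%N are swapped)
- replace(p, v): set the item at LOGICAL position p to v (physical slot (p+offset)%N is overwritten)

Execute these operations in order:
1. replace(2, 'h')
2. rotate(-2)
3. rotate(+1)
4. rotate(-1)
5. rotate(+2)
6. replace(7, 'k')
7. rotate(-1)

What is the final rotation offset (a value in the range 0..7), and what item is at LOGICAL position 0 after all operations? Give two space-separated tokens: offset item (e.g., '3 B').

After op 1 (replace(2, 'h')): offset=0, physical=[A,B,h,D,E,F,G,H], logical=[A,B,h,D,E,F,G,H]
After op 2 (rotate(-2)): offset=6, physical=[A,B,h,D,E,F,G,H], logical=[G,H,A,B,h,D,E,F]
After op 3 (rotate(+1)): offset=7, physical=[A,B,h,D,E,F,G,H], logical=[H,A,B,h,D,E,F,G]
After op 4 (rotate(-1)): offset=6, physical=[A,B,h,D,E,F,G,H], logical=[G,H,A,B,h,D,E,F]
After op 5 (rotate(+2)): offset=0, physical=[A,B,h,D,E,F,G,H], logical=[A,B,h,D,E,F,G,H]
After op 6 (replace(7, 'k')): offset=0, physical=[A,B,h,D,E,F,G,k], logical=[A,B,h,D,E,F,G,k]
After op 7 (rotate(-1)): offset=7, physical=[A,B,h,D,E,F,G,k], logical=[k,A,B,h,D,E,F,G]

Answer: 7 k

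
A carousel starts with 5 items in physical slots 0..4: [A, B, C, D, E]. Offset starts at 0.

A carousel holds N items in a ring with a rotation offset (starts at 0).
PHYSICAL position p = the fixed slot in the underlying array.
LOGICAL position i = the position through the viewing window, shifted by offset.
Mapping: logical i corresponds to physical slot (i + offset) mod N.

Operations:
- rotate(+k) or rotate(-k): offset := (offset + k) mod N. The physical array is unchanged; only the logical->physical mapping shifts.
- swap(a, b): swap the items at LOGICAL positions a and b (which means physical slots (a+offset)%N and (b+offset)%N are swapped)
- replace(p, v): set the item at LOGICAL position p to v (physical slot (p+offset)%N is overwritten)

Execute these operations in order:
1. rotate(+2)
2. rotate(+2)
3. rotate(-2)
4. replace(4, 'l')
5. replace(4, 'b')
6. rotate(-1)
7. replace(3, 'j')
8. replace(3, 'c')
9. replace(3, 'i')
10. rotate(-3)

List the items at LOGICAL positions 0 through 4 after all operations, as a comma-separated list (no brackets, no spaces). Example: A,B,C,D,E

After op 1 (rotate(+2)): offset=2, physical=[A,B,C,D,E], logical=[C,D,E,A,B]
After op 2 (rotate(+2)): offset=4, physical=[A,B,C,D,E], logical=[E,A,B,C,D]
After op 3 (rotate(-2)): offset=2, physical=[A,B,C,D,E], logical=[C,D,E,A,B]
After op 4 (replace(4, 'l')): offset=2, physical=[A,l,C,D,E], logical=[C,D,E,A,l]
After op 5 (replace(4, 'b')): offset=2, physical=[A,b,C,D,E], logical=[C,D,E,A,b]
After op 6 (rotate(-1)): offset=1, physical=[A,b,C,D,E], logical=[b,C,D,E,A]
After op 7 (replace(3, 'j')): offset=1, physical=[A,b,C,D,j], logical=[b,C,D,j,A]
After op 8 (replace(3, 'c')): offset=1, physical=[A,b,C,D,c], logical=[b,C,D,c,A]
After op 9 (replace(3, 'i')): offset=1, physical=[A,b,C,D,i], logical=[b,C,D,i,A]
After op 10 (rotate(-3)): offset=3, physical=[A,b,C,D,i], logical=[D,i,A,b,C]

Answer: D,i,A,b,C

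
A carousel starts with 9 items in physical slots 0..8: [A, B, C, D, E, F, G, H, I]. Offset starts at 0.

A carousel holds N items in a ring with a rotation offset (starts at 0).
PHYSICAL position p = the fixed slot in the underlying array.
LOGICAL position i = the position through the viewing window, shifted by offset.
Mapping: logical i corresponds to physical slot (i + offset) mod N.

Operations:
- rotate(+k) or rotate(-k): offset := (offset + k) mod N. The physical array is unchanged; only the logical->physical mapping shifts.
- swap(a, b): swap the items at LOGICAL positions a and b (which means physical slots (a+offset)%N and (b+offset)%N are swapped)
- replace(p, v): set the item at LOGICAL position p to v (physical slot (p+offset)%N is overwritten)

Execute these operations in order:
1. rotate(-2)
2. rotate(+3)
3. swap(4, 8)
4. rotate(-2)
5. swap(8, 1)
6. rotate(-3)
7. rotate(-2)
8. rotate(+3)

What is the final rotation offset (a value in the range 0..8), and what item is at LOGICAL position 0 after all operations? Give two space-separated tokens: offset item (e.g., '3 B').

Answer: 6 G

Derivation:
After op 1 (rotate(-2)): offset=7, physical=[A,B,C,D,E,F,G,H,I], logical=[H,I,A,B,C,D,E,F,G]
After op 2 (rotate(+3)): offset=1, physical=[A,B,C,D,E,F,G,H,I], logical=[B,C,D,E,F,G,H,I,A]
After op 3 (swap(4, 8)): offset=1, physical=[F,B,C,D,E,A,G,H,I], logical=[B,C,D,E,A,G,H,I,F]
After op 4 (rotate(-2)): offset=8, physical=[F,B,C,D,E,A,G,H,I], logical=[I,F,B,C,D,E,A,G,H]
After op 5 (swap(8, 1)): offset=8, physical=[H,B,C,D,E,A,G,F,I], logical=[I,H,B,C,D,E,A,G,F]
After op 6 (rotate(-3)): offset=5, physical=[H,B,C,D,E,A,G,F,I], logical=[A,G,F,I,H,B,C,D,E]
After op 7 (rotate(-2)): offset=3, physical=[H,B,C,D,E,A,G,F,I], logical=[D,E,A,G,F,I,H,B,C]
After op 8 (rotate(+3)): offset=6, physical=[H,B,C,D,E,A,G,F,I], logical=[G,F,I,H,B,C,D,E,A]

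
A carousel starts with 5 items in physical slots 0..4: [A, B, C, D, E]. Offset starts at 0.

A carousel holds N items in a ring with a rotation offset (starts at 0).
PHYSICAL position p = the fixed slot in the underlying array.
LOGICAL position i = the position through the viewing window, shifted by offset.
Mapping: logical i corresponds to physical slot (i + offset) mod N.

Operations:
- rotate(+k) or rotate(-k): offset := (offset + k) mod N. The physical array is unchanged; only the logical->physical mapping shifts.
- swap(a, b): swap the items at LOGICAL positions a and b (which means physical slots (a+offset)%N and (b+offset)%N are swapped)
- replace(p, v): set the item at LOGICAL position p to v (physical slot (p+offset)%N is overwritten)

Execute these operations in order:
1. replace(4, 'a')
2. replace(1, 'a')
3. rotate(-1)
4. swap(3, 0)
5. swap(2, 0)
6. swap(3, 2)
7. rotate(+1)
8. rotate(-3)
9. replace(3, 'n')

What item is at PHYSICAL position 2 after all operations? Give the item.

Answer: C

Derivation:
After op 1 (replace(4, 'a')): offset=0, physical=[A,B,C,D,a], logical=[A,B,C,D,a]
After op 2 (replace(1, 'a')): offset=0, physical=[A,a,C,D,a], logical=[A,a,C,D,a]
After op 3 (rotate(-1)): offset=4, physical=[A,a,C,D,a], logical=[a,A,a,C,D]
After op 4 (swap(3, 0)): offset=4, physical=[A,a,a,D,C], logical=[C,A,a,a,D]
After op 5 (swap(2, 0)): offset=4, physical=[A,C,a,D,a], logical=[a,A,C,a,D]
After op 6 (swap(3, 2)): offset=4, physical=[A,a,C,D,a], logical=[a,A,a,C,D]
After op 7 (rotate(+1)): offset=0, physical=[A,a,C,D,a], logical=[A,a,C,D,a]
After op 8 (rotate(-3)): offset=2, physical=[A,a,C,D,a], logical=[C,D,a,A,a]
After op 9 (replace(3, 'n')): offset=2, physical=[n,a,C,D,a], logical=[C,D,a,n,a]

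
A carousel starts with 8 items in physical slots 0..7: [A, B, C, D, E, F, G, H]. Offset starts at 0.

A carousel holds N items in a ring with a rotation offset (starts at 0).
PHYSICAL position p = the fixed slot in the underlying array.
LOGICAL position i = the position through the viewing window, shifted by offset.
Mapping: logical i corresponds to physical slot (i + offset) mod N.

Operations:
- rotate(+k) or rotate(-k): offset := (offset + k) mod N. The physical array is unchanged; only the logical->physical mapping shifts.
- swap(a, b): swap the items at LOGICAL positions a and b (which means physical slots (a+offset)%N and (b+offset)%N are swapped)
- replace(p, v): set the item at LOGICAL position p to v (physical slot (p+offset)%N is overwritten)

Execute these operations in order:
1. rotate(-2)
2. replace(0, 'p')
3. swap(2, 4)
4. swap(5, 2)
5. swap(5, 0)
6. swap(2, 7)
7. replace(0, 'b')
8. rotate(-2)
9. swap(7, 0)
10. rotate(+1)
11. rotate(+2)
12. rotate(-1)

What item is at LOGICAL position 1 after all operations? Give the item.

Answer: H

Derivation:
After op 1 (rotate(-2)): offset=6, physical=[A,B,C,D,E,F,G,H], logical=[G,H,A,B,C,D,E,F]
After op 2 (replace(0, 'p')): offset=6, physical=[A,B,C,D,E,F,p,H], logical=[p,H,A,B,C,D,E,F]
After op 3 (swap(2, 4)): offset=6, physical=[C,B,A,D,E,F,p,H], logical=[p,H,C,B,A,D,E,F]
After op 4 (swap(5, 2)): offset=6, physical=[D,B,A,C,E,F,p,H], logical=[p,H,D,B,A,C,E,F]
After op 5 (swap(5, 0)): offset=6, physical=[D,B,A,p,E,F,C,H], logical=[C,H,D,B,A,p,E,F]
After op 6 (swap(2, 7)): offset=6, physical=[F,B,A,p,E,D,C,H], logical=[C,H,F,B,A,p,E,D]
After op 7 (replace(0, 'b')): offset=6, physical=[F,B,A,p,E,D,b,H], logical=[b,H,F,B,A,p,E,D]
After op 8 (rotate(-2)): offset=4, physical=[F,B,A,p,E,D,b,H], logical=[E,D,b,H,F,B,A,p]
After op 9 (swap(7, 0)): offset=4, physical=[F,B,A,E,p,D,b,H], logical=[p,D,b,H,F,B,A,E]
After op 10 (rotate(+1)): offset=5, physical=[F,B,A,E,p,D,b,H], logical=[D,b,H,F,B,A,E,p]
After op 11 (rotate(+2)): offset=7, physical=[F,B,A,E,p,D,b,H], logical=[H,F,B,A,E,p,D,b]
After op 12 (rotate(-1)): offset=6, physical=[F,B,A,E,p,D,b,H], logical=[b,H,F,B,A,E,p,D]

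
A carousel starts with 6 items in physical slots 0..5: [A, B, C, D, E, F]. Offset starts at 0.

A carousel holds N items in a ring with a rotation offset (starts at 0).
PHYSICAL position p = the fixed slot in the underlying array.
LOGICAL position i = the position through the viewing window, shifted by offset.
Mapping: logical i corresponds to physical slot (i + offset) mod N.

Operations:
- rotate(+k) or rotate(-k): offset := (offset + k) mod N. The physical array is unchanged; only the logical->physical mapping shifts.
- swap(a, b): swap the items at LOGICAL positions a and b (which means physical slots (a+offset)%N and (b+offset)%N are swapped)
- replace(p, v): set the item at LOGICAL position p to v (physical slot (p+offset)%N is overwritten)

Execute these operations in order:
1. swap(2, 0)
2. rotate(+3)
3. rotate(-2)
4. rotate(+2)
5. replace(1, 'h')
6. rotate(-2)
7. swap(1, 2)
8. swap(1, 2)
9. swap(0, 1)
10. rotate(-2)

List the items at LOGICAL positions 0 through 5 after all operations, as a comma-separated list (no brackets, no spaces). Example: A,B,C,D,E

After op 1 (swap(2, 0)): offset=0, physical=[C,B,A,D,E,F], logical=[C,B,A,D,E,F]
After op 2 (rotate(+3)): offset=3, physical=[C,B,A,D,E,F], logical=[D,E,F,C,B,A]
After op 3 (rotate(-2)): offset=1, physical=[C,B,A,D,E,F], logical=[B,A,D,E,F,C]
After op 4 (rotate(+2)): offset=3, physical=[C,B,A,D,E,F], logical=[D,E,F,C,B,A]
After op 5 (replace(1, 'h')): offset=3, physical=[C,B,A,D,h,F], logical=[D,h,F,C,B,A]
After op 6 (rotate(-2)): offset=1, physical=[C,B,A,D,h,F], logical=[B,A,D,h,F,C]
After op 7 (swap(1, 2)): offset=1, physical=[C,B,D,A,h,F], logical=[B,D,A,h,F,C]
After op 8 (swap(1, 2)): offset=1, physical=[C,B,A,D,h,F], logical=[B,A,D,h,F,C]
After op 9 (swap(0, 1)): offset=1, physical=[C,A,B,D,h,F], logical=[A,B,D,h,F,C]
After op 10 (rotate(-2)): offset=5, physical=[C,A,B,D,h,F], logical=[F,C,A,B,D,h]

Answer: F,C,A,B,D,h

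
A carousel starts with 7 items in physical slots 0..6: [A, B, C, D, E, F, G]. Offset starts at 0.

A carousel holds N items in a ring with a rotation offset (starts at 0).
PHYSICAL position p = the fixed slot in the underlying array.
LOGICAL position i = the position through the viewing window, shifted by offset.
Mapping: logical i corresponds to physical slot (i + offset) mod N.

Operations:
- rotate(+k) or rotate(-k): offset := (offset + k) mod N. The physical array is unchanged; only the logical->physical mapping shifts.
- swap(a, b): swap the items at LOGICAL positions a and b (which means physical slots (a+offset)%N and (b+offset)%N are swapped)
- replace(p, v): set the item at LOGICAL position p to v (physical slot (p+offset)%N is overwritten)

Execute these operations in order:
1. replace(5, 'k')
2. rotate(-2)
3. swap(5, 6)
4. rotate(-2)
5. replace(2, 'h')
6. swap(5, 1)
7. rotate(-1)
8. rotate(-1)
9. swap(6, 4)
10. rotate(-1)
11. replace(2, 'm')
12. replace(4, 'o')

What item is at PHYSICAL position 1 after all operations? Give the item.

Answer: D

Derivation:
After op 1 (replace(5, 'k')): offset=0, physical=[A,B,C,D,E,k,G], logical=[A,B,C,D,E,k,G]
After op 2 (rotate(-2)): offset=5, physical=[A,B,C,D,E,k,G], logical=[k,G,A,B,C,D,E]
After op 3 (swap(5, 6)): offset=5, physical=[A,B,C,E,D,k,G], logical=[k,G,A,B,C,E,D]
After op 4 (rotate(-2)): offset=3, physical=[A,B,C,E,D,k,G], logical=[E,D,k,G,A,B,C]
After op 5 (replace(2, 'h')): offset=3, physical=[A,B,C,E,D,h,G], logical=[E,D,h,G,A,B,C]
After op 6 (swap(5, 1)): offset=3, physical=[A,D,C,E,B,h,G], logical=[E,B,h,G,A,D,C]
After op 7 (rotate(-1)): offset=2, physical=[A,D,C,E,B,h,G], logical=[C,E,B,h,G,A,D]
After op 8 (rotate(-1)): offset=1, physical=[A,D,C,E,B,h,G], logical=[D,C,E,B,h,G,A]
After op 9 (swap(6, 4)): offset=1, physical=[h,D,C,E,B,A,G], logical=[D,C,E,B,A,G,h]
After op 10 (rotate(-1)): offset=0, physical=[h,D,C,E,B,A,G], logical=[h,D,C,E,B,A,G]
After op 11 (replace(2, 'm')): offset=0, physical=[h,D,m,E,B,A,G], logical=[h,D,m,E,B,A,G]
After op 12 (replace(4, 'o')): offset=0, physical=[h,D,m,E,o,A,G], logical=[h,D,m,E,o,A,G]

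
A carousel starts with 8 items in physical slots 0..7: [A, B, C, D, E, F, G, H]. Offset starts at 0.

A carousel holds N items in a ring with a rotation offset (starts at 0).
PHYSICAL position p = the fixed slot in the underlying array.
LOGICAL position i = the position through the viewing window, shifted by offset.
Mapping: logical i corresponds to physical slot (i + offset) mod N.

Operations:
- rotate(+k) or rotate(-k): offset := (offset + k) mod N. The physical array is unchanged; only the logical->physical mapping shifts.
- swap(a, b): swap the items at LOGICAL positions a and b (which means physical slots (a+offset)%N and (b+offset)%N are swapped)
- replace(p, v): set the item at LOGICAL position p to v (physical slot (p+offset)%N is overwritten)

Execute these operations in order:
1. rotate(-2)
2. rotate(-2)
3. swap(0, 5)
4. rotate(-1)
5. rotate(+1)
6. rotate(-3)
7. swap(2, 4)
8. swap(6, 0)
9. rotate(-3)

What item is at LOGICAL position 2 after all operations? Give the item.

Answer: A

Derivation:
After op 1 (rotate(-2)): offset=6, physical=[A,B,C,D,E,F,G,H], logical=[G,H,A,B,C,D,E,F]
After op 2 (rotate(-2)): offset=4, physical=[A,B,C,D,E,F,G,H], logical=[E,F,G,H,A,B,C,D]
After op 3 (swap(0, 5)): offset=4, physical=[A,E,C,D,B,F,G,H], logical=[B,F,G,H,A,E,C,D]
After op 4 (rotate(-1)): offset=3, physical=[A,E,C,D,B,F,G,H], logical=[D,B,F,G,H,A,E,C]
After op 5 (rotate(+1)): offset=4, physical=[A,E,C,D,B,F,G,H], logical=[B,F,G,H,A,E,C,D]
After op 6 (rotate(-3)): offset=1, physical=[A,E,C,D,B,F,G,H], logical=[E,C,D,B,F,G,H,A]
After op 7 (swap(2, 4)): offset=1, physical=[A,E,C,F,B,D,G,H], logical=[E,C,F,B,D,G,H,A]
After op 8 (swap(6, 0)): offset=1, physical=[A,H,C,F,B,D,G,E], logical=[H,C,F,B,D,G,E,A]
After op 9 (rotate(-3)): offset=6, physical=[A,H,C,F,B,D,G,E], logical=[G,E,A,H,C,F,B,D]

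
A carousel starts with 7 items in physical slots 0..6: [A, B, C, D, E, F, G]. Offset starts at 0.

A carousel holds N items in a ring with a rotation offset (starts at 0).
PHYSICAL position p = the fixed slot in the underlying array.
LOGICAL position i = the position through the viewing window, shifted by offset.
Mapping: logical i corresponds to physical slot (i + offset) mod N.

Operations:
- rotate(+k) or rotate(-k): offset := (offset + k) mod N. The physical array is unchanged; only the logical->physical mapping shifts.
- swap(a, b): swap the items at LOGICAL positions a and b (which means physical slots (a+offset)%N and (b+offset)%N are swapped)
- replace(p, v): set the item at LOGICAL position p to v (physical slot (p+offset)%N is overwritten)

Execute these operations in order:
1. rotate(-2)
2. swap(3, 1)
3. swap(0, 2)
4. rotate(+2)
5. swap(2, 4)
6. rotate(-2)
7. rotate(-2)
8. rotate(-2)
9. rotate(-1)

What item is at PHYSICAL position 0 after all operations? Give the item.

Answer: F

Derivation:
After op 1 (rotate(-2)): offset=5, physical=[A,B,C,D,E,F,G], logical=[F,G,A,B,C,D,E]
After op 2 (swap(3, 1)): offset=5, physical=[A,G,C,D,E,F,B], logical=[F,B,A,G,C,D,E]
After op 3 (swap(0, 2)): offset=5, physical=[F,G,C,D,E,A,B], logical=[A,B,F,G,C,D,E]
After op 4 (rotate(+2)): offset=0, physical=[F,G,C,D,E,A,B], logical=[F,G,C,D,E,A,B]
After op 5 (swap(2, 4)): offset=0, physical=[F,G,E,D,C,A,B], logical=[F,G,E,D,C,A,B]
After op 6 (rotate(-2)): offset=5, physical=[F,G,E,D,C,A,B], logical=[A,B,F,G,E,D,C]
After op 7 (rotate(-2)): offset=3, physical=[F,G,E,D,C,A,B], logical=[D,C,A,B,F,G,E]
After op 8 (rotate(-2)): offset=1, physical=[F,G,E,D,C,A,B], logical=[G,E,D,C,A,B,F]
After op 9 (rotate(-1)): offset=0, physical=[F,G,E,D,C,A,B], logical=[F,G,E,D,C,A,B]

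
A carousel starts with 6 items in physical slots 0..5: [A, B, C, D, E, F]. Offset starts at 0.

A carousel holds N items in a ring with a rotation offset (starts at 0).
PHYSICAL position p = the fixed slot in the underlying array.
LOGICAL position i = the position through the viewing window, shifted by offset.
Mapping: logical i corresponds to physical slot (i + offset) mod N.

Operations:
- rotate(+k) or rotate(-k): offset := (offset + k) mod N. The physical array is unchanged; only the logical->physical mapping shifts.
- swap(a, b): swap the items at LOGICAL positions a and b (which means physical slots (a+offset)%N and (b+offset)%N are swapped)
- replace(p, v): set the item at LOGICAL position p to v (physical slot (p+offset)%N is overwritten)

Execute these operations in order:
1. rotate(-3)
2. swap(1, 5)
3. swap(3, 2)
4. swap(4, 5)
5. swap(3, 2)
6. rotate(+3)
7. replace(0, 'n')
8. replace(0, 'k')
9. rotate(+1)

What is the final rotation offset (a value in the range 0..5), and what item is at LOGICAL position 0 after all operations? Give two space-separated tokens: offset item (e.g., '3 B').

Answer: 1 E

Derivation:
After op 1 (rotate(-3)): offset=3, physical=[A,B,C,D,E,F], logical=[D,E,F,A,B,C]
After op 2 (swap(1, 5)): offset=3, physical=[A,B,E,D,C,F], logical=[D,C,F,A,B,E]
After op 3 (swap(3, 2)): offset=3, physical=[F,B,E,D,C,A], logical=[D,C,A,F,B,E]
After op 4 (swap(4, 5)): offset=3, physical=[F,E,B,D,C,A], logical=[D,C,A,F,E,B]
After op 5 (swap(3, 2)): offset=3, physical=[A,E,B,D,C,F], logical=[D,C,F,A,E,B]
After op 6 (rotate(+3)): offset=0, physical=[A,E,B,D,C,F], logical=[A,E,B,D,C,F]
After op 7 (replace(0, 'n')): offset=0, physical=[n,E,B,D,C,F], logical=[n,E,B,D,C,F]
After op 8 (replace(0, 'k')): offset=0, physical=[k,E,B,D,C,F], logical=[k,E,B,D,C,F]
After op 9 (rotate(+1)): offset=1, physical=[k,E,B,D,C,F], logical=[E,B,D,C,F,k]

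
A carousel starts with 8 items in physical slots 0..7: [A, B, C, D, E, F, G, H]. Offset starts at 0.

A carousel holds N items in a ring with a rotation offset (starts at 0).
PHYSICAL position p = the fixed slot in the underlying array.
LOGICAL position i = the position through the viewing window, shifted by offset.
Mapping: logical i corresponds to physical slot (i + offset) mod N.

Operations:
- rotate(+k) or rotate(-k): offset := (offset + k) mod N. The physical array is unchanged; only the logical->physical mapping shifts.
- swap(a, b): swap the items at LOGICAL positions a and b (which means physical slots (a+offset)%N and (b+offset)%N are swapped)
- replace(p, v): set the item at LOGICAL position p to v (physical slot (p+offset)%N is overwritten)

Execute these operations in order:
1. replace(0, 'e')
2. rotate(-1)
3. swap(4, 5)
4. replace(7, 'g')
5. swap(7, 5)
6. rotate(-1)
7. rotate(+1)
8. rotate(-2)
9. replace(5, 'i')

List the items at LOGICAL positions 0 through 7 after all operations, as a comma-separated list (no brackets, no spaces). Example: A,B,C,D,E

After op 1 (replace(0, 'e')): offset=0, physical=[e,B,C,D,E,F,G,H], logical=[e,B,C,D,E,F,G,H]
After op 2 (rotate(-1)): offset=7, physical=[e,B,C,D,E,F,G,H], logical=[H,e,B,C,D,E,F,G]
After op 3 (swap(4, 5)): offset=7, physical=[e,B,C,E,D,F,G,H], logical=[H,e,B,C,E,D,F,G]
After op 4 (replace(7, 'g')): offset=7, physical=[e,B,C,E,D,F,g,H], logical=[H,e,B,C,E,D,F,g]
After op 5 (swap(7, 5)): offset=7, physical=[e,B,C,E,g,F,D,H], logical=[H,e,B,C,E,g,F,D]
After op 6 (rotate(-1)): offset=6, physical=[e,B,C,E,g,F,D,H], logical=[D,H,e,B,C,E,g,F]
After op 7 (rotate(+1)): offset=7, physical=[e,B,C,E,g,F,D,H], logical=[H,e,B,C,E,g,F,D]
After op 8 (rotate(-2)): offset=5, physical=[e,B,C,E,g,F,D,H], logical=[F,D,H,e,B,C,E,g]
After op 9 (replace(5, 'i')): offset=5, physical=[e,B,i,E,g,F,D,H], logical=[F,D,H,e,B,i,E,g]

Answer: F,D,H,e,B,i,E,g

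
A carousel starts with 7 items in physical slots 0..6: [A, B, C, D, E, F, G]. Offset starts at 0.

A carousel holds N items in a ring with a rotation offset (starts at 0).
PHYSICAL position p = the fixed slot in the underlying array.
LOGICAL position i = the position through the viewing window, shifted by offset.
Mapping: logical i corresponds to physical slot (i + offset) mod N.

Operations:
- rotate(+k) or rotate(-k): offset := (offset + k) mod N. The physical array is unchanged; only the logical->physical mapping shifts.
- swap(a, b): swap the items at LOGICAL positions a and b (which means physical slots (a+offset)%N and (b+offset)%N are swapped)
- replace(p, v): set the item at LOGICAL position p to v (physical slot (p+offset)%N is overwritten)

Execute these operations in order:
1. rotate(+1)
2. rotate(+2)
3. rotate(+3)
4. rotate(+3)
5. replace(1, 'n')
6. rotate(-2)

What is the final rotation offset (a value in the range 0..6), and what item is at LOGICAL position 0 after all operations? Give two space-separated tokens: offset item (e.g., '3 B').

Answer: 0 A

Derivation:
After op 1 (rotate(+1)): offset=1, physical=[A,B,C,D,E,F,G], logical=[B,C,D,E,F,G,A]
After op 2 (rotate(+2)): offset=3, physical=[A,B,C,D,E,F,G], logical=[D,E,F,G,A,B,C]
After op 3 (rotate(+3)): offset=6, physical=[A,B,C,D,E,F,G], logical=[G,A,B,C,D,E,F]
After op 4 (rotate(+3)): offset=2, physical=[A,B,C,D,E,F,G], logical=[C,D,E,F,G,A,B]
After op 5 (replace(1, 'n')): offset=2, physical=[A,B,C,n,E,F,G], logical=[C,n,E,F,G,A,B]
After op 6 (rotate(-2)): offset=0, physical=[A,B,C,n,E,F,G], logical=[A,B,C,n,E,F,G]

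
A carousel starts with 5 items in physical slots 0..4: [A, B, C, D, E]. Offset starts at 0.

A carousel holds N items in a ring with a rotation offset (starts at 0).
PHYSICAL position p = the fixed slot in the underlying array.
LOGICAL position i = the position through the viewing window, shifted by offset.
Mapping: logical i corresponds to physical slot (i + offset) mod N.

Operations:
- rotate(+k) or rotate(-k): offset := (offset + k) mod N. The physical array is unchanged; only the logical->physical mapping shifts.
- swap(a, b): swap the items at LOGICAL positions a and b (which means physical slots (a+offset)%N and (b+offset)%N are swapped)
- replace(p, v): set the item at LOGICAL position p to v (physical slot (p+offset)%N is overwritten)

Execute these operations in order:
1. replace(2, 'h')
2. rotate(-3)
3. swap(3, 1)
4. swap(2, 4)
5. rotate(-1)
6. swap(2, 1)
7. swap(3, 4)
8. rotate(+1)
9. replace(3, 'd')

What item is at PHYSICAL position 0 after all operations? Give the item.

After op 1 (replace(2, 'h')): offset=0, physical=[A,B,h,D,E], logical=[A,B,h,D,E]
After op 2 (rotate(-3)): offset=2, physical=[A,B,h,D,E], logical=[h,D,E,A,B]
After op 3 (swap(3, 1)): offset=2, physical=[D,B,h,A,E], logical=[h,A,E,D,B]
After op 4 (swap(2, 4)): offset=2, physical=[D,E,h,A,B], logical=[h,A,B,D,E]
After op 5 (rotate(-1)): offset=1, physical=[D,E,h,A,B], logical=[E,h,A,B,D]
After op 6 (swap(2, 1)): offset=1, physical=[D,E,A,h,B], logical=[E,A,h,B,D]
After op 7 (swap(3, 4)): offset=1, physical=[B,E,A,h,D], logical=[E,A,h,D,B]
After op 8 (rotate(+1)): offset=2, physical=[B,E,A,h,D], logical=[A,h,D,B,E]
After op 9 (replace(3, 'd')): offset=2, physical=[d,E,A,h,D], logical=[A,h,D,d,E]

Answer: d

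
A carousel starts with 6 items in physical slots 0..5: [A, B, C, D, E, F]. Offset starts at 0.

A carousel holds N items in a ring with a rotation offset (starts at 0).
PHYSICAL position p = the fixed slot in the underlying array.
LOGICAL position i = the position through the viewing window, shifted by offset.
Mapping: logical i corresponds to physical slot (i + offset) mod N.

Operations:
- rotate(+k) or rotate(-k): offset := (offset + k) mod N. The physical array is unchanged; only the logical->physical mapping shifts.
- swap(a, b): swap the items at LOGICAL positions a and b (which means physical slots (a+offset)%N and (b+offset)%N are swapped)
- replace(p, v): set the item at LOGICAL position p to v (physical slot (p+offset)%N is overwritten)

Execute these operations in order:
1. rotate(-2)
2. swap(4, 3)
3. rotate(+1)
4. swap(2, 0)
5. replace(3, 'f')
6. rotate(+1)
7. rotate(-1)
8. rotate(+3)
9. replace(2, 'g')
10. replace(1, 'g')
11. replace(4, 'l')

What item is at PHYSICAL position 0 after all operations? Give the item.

After op 1 (rotate(-2)): offset=4, physical=[A,B,C,D,E,F], logical=[E,F,A,B,C,D]
After op 2 (swap(4, 3)): offset=4, physical=[A,C,B,D,E,F], logical=[E,F,A,C,B,D]
After op 3 (rotate(+1)): offset=5, physical=[A,C,B,D,E,F], logical=[F,A,C,B,D,E]
After op 4 (swap(2, 0)): offset=5, physical=[A,F,B,D,E,C], logical=[C,A,F,B,D,E]
After op 5 (replace(3, 'f')): offset=5, physical=[A,F,f,D,E,C], logical=[C,A,F,f,D,E]
After op 6 (rotate(+1)): offset=0, physical=[A,F,f,D,E,C], logical=[A,F,f,D,E,C]
After op 7 (rotate(-1)): offset=5, physical=[A,F,f,D,E,C], logical=[C,A,F,f,D,E]
After op 8 (rotate(+3)): offset=2, physical=[A,F,f,D,E,C], logical=[f,D,E,C,A,F]
After op 9 (replace(2, 'g')): offset=2, physical=[A,F,f,D,g,C], logical=[f,D,g,C,A,F]
After op 10 (replace(1, 'g')): offset=2, physical=[A,F,f,g,g,C], logical=[f,g,g,C,A,F]
After op 11 (replace(4, 'l')): offset=2, physical=[l,F,f,g,g,C], logical=[f,g,g,C,l,F]

Answer: l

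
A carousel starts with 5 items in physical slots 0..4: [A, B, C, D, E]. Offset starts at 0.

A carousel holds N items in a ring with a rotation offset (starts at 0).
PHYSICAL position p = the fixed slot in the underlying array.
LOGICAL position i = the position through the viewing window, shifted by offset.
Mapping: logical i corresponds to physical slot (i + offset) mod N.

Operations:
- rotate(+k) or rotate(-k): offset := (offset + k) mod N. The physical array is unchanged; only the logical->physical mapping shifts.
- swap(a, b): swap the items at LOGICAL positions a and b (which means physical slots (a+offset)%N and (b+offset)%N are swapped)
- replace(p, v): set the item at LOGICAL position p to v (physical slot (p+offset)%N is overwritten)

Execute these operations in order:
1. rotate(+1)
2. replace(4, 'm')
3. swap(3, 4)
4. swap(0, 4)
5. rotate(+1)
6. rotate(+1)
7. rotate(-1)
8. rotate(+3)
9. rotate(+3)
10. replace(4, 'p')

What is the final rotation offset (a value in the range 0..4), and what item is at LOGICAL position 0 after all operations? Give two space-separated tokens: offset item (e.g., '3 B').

Answer: 3 D

Derivation:
After op 1 (rotate(+1)): offset=1, physical=[A,B,C,D,E], logical=[B,C,D,E,A]
After op 2 (replace(4, 'm')): offset=1, physical=[m,B,C,D,E], logical=[B,C,D,E,m]
After op 3 (swap(3, 4)): offset=1, physical=[E,B,C,D,m], logical=[B,C,D,m,E]
After op 4 (swap(0, 4)): offset=1, physical=[B,E,C,D,m], logical=[E,C,D,m,B]
After op 5 (rotate(+1)): offset=2, physical=[B,E,C,D,m], logical=[C,D,m,B,E]
After op 6 (rotate(+1)): offset=3, physical=[B,E,C,D,m], logical=[D,m,B,E,C]
After op 7 (rotate(-1)): offset=2, physical=[B,E,C,D,m], logical=[C,D,m,B,E]
After op 8 (rotate(+3)): offset=0, physical=[B,E,C,D,m], logical=[B,E,C,D,m]
After op 9 (rotate(+3)): offset=3, physical=[B,E,C,D,m], logical=[D,m,B,E,C]
After op 10 (replace(4, 'p')): offset=3, physical=[B,E,p,D,m], logical=[D,m,B,E,p]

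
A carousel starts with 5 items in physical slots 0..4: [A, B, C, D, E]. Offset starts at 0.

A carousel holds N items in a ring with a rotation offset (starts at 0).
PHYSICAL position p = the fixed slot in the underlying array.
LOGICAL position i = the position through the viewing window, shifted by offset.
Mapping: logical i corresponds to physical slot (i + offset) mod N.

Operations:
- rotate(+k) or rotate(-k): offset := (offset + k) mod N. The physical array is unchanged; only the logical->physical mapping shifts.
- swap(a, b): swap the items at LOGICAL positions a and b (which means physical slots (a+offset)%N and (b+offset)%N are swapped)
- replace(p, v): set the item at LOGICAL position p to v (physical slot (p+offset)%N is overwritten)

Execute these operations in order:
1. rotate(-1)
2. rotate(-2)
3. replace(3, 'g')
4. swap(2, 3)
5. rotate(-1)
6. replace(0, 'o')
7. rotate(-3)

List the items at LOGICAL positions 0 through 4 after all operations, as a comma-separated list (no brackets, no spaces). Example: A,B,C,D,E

Answer: D,g,E,o,C

Derivation:
After op 1 (rotate(-1)): offset=4, physical=[A,B,C,D,E], logical=[E,A,B,C,D]
After op 2 (rotate(-2)): offset=2, physical=[A,B,C,D,E], logical=[C,D,E,A,B]
After op 3 (replace(3, 'g')): offset=2, physical=[g,B,C,D,E], logical=[C,D,E,g,B]
After op 4 (swap(2, 3)): offset=2, physical=[E,B,C,D,g], logical=[C,D,g,E,B]
After op 5 (rotate(-1)): offset=1, physical=[E,B,C,D,g], logical=[B,C,D,g,E]
After op 6 (replace(0, 'o')): offset=1, physical=[E,o,C,D,g], logical=[o,C,D,g,E]
After op 7 (rotate(-3)): offset=3, physical=[E,o,C,D,g], logical=[D,g,E,o,C]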